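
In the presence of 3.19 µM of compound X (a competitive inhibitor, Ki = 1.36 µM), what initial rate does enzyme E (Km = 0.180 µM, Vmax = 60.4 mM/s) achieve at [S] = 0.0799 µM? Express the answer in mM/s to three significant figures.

7.08 mM/s

With α = 1 + [I]/Ki = 1 + 3.19/1.36 = 3.346, the competitive rate law is v = Vmax[S] / (αKm + [S]).
v = 60.4×0.0799 / (3.346×0.180 + 0.0799) = 4.826/0.6821 = 7.08 mM/s.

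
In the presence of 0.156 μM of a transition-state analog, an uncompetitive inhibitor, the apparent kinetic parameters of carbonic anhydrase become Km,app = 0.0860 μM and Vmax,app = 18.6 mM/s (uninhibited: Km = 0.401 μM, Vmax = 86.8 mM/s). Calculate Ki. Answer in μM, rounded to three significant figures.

0.0425 μM

Uncompetitive: Vmax,app = Vmax/α (and Km,app = Km/α) with α = 1 + [I]/Ki.
α = Vmax/Vmax,app = 86.8/18.6 = 4.667.
Ki = [I]/(α − 1) = 0.156/3.667 = 0.0425 μM.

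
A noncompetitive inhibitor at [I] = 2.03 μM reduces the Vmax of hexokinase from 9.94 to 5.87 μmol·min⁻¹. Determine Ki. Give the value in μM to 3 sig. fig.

2.93 μM

Noncompetitive: Vmax,app = Vmax/α with α = 1 + [I]/Ki.
α = Vmax/Vmax,app = 9.94/5.87 = 1.693.
Ki = [I]/(α − 1) = 2.03/0.6934 = 2.93 μM.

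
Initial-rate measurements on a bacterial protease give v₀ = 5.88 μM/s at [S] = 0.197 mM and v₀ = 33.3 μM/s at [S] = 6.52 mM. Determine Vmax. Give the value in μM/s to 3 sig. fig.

39.0 μM/s

From v = Vmax[S]/(Km+[S]), each point gives Vmax = v(Km+[S])/[S].
Equating: 5.88(Km+0.197)/0.197 = 33.3(Km+6.52)/6.52.
29.85·Km + 5.88 = 5.107·Km + 33.3, so (29.85 − 5.107)·Km = 33.3 − 5.88.
Km = 27.42/24.74 = 1.11 mM; then Vmax = 5.88(1.11+0.197)/0.197 = 39.0 μM/s.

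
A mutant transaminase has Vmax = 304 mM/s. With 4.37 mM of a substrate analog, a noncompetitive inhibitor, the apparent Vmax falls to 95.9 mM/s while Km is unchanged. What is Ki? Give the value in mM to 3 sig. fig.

Noncompetitive: Vmax,app = Vmax/α with α = 1 + [I]/Ki.
α = Vmax/Vmax,app = 304/95.9 = 3.170.
Ki = [I]/(α − 1) = 4.37/2.170 = 2.01 mM.

2.01 mM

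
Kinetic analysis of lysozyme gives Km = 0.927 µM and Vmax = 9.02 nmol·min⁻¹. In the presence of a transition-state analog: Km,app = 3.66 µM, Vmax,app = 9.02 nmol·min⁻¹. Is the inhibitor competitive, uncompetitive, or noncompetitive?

Km increases (0.927 → 3.66 µM) while Vmax is unchanged — the hallmark of competitive inhibition.

competitive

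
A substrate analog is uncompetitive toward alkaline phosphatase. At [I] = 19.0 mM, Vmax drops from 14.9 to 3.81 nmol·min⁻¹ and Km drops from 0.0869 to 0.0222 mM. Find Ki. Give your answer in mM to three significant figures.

6.53 mM

Uncompetitive: Vmax,app = Vmax/α (and Km,app = Km/α) with α = 1 + [I]/Ki.
α = Vmax/Vmax,app = 14.9/3.81 = 3.911.
Since α = 1 + [I]/Ki, [I]/Ki = 3.911 − 1 = 2.911 and Ki = 19.0/2.911 = 6.53 mM.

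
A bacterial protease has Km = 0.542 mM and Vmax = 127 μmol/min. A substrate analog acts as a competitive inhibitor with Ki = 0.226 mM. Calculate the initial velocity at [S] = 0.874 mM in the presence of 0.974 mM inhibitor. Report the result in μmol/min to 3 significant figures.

α = 1 + [I]/Ki = 1 + 0.974/0.226 = 5.310.
For a competitive inhibitor, Vmax is unchanged and the apparent Km becomes α·Km: Km,app = 2.88 mM, Vmax,app = 127 μmol/min.
v = Vmax,app·[S]/(Km,app + [S]) = 127 × 0.874/(2.88 + 0.874) = 29.6 μmol/min.

29.6 μmol/min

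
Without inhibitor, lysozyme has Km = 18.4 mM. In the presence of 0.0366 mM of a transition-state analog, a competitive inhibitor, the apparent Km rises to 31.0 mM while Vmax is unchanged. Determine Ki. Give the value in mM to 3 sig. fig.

Competitive: Km,app = α·Km with α = 1 + [I]/Ki.
α = Km,app/Km = 31.0/18.4 = 1.685.
Since α = 1 + [I]/Ki, [I]/Ki = 1.685 − 1 = 0.6848 and Ki = 0.0366/0.6848 = 0.0534 mM.

0.0534 mM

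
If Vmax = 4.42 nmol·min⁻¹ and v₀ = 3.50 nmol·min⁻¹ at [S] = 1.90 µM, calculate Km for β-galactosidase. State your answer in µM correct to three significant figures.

v/Vmax = 3.50/4.42 = 0.7919 = [S]/(Km+[S]).
So Km + [S] = [S]/0.7919 = 2.399 µM, giving Km = 2.399 − 1.90 = 0.499 µM.

0.499 µM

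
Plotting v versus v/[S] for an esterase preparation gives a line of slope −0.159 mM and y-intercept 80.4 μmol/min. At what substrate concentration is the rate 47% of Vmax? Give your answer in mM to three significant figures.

The Eadie–Hofstee slope gives Km = 0.159 mM (slope = −Km).
v/Vmax = [S]/(Km+[S]) = 0.47 ⇒ [S] = Km·0.47/(1−0.47) = 0.159 × 0.8868 = 0.141 mM.

0.141 mM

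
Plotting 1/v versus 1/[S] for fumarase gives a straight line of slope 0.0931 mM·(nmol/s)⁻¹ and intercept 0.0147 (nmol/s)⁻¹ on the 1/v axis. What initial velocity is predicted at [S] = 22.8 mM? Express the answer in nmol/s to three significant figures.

The y-intercept is 1/Vmax, so Vmax = 1/0.0147 = 68.0 nmol/s.
The slope is Km/Vmax, so Km = 0.0931 × 68.0 = 6.33 mM.
Then v = 68.0 × 22.8/(6.33 + 22.8) = 53.2 nmol/s.

53.2 nmol/s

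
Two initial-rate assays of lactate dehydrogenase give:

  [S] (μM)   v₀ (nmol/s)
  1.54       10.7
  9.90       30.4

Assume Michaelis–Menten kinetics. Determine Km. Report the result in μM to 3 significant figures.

From v = Vmax[S]/(Km+[S]), each point gives Vmax = v(Km+[S])/[S].
Equating: 10.7(Km+1.54)/1.54 = 30.4(Km+9.90)/9.90.
6.948·Km + 10.7 = 3.071·Km + 30.4, so (6.948 − 3.071)·Km = 30.4 − 10.7.
Km = 19.70/3.877 = 5.08 μM; then Vmax = 10.7(5.08+1.54)/1.54 = 46.0 nmol/s.

5.08 μM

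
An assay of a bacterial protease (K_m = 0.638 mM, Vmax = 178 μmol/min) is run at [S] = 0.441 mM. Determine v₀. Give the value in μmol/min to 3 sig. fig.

v = Vmax·[S]/(Km + [S]) = 178 × 0.441 / (0.638 + 0.441)
  = 78.50 / 1.079 = 72.8 μmol/min.

72.8 μmol/min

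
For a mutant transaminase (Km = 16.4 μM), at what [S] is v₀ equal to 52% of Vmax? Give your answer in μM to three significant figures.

v/Vmax = [S]/(Km+[S]) = 0.52, so [S] = Km·0.52/(1 − 0.52) = 16.4 × 1.083.
[S] = 17.8 μM.

17.8 μM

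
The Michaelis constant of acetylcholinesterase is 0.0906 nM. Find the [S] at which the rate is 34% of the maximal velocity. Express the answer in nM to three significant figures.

v/Vmax = [S]/(Km+[S]) = 0.34, so [S] = Km·0.34/(1 − 0.34) = 0.0906 × 0.5152.
[S] = 0.0467 nM.

0.0467 nM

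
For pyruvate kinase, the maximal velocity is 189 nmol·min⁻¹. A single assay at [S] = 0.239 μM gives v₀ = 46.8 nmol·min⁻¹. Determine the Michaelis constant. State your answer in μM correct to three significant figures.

v/Vmax = 46.8/189 = 0.2476 = [S]/(Km+[S]).
So Km + [S] = [S]/0.2476 = 0.9652 μM, giving Km = 0.9652 − 0.239 = 0.726 μM.

0.726 μM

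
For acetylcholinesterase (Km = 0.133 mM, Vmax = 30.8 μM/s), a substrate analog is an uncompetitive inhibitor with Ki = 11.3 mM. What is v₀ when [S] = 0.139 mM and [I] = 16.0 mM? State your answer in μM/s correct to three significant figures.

9.13 μM/s

With α = 1 + [I]/Ki = 1 + 16.0/11.3 = 2.416, the uncompetitive rate law is v = (Vmax/α)·[S] / (Km/α + [S]).
v = (30.8/2.416)×0.139 / (0.133/2.416 + 0.139) = 1.772/0.1941 = 9.13 μM/s.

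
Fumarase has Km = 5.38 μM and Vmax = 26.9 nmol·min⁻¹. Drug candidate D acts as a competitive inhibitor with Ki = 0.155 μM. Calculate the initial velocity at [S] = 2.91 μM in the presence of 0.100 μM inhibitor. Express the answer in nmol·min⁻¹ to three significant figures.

With α = 1 + [I]/Ki = 1 + 0.100/0.155 = 1.645, the competitive rate law is v = Vmax[S] / (αKm + [S]).
v = 26.9×2.91 / (1.645×5.38 + 2.91) = 78.28/11.76 = 6.66 nmol·min⁻¹.

6.66 nmol·min⁻¹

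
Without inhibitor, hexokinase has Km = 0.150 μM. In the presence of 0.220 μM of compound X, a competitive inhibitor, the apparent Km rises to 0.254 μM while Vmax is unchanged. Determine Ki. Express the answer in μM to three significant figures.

0.317 μM

Competitive: Km,app = α·Km with α = 1 + [I]/Ki.
α = Km,app/Km = 0.254/0.150 = 1.693.
Since α = 1 + [I]/Ki, [I]/Ki = 1.693 − 1 = 0.6933 and Ki = 0.220/0.6933 = 0.317 μM.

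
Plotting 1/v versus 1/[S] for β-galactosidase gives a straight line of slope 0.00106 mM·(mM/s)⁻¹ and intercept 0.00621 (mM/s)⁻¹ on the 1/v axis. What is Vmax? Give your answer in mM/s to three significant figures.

161 mM/s

The y-intercept of a Lineweaver–Burk plot equals 1/Vmax, so Vmax = 1/0.00621 = 161 mM/s.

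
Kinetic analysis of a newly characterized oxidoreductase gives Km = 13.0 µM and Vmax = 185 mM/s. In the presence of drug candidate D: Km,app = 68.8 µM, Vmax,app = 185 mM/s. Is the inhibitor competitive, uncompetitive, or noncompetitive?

competitive

Km increases (13.0 → 68.8 µM) while Vmax is unchanged — the hallmark of competitive inhibition.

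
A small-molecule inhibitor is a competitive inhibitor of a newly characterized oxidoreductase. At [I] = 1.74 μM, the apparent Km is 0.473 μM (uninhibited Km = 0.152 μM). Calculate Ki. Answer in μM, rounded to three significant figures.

Competitive: Km,app = α·Km with α = 1 + [I]/Ki.
α = Km,app/Km = 0.473/0.152 = 3.112.
Since α = 1 + [I]/Ki, [I]/Ki = 3.112 − 1 = 2.112 and Ki = 1.74/2.112 = 0.824 μM.

0.824 μM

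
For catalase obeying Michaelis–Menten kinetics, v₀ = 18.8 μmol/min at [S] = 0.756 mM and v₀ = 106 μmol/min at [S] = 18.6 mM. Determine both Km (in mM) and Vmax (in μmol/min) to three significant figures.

From v = Vmax[S]/(Km+[S]), each point gives Vmax = v(Km+[S])/[S].
Equating: 18.8(Km+0.756)/0.756 = 106(Km+18.6)/18.6.
24.87·Km + 18.8 = 5.699·Km + 106, so (24.87 − 5.699)·Km = 106 − 18.8.
Km = 87.20/19.17 = 4.55 mM; then Vmax = 18.8(4.55+0.756)/0.756 = 132 μmol/min.

Km = 4.55 mM; Vmax = 132 μmol/min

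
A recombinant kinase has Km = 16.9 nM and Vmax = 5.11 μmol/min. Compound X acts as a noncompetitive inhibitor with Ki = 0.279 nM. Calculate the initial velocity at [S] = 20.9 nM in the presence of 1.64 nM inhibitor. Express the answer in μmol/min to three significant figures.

α = 1 + [I]/Ki = 1 + 1.64/0.279 = 6.878.
For a noncompetitive inhibitor, Vmax is reduced to Vmax/α while Km is unchanged: Km,app = 16.9 nM, Vmax,app = 0.743 μmol/min.
v = Vmax,app·[S]/(Km,app + [S]) = 0.743 × 20.9/(16.9 + 20.9) = 0.411 μmol/min.

0.411 μmol/min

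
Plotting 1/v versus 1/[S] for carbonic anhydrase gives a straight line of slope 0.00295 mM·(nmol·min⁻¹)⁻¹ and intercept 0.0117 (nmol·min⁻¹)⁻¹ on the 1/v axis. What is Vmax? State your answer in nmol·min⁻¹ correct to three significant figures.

The y-intercept of a Lineweaver–Burk plot equals 1/Vmax, so Vmax = 1/0.0117 = 85.5 nmol·min⁻¹.

85.5 nmol·min⁻¹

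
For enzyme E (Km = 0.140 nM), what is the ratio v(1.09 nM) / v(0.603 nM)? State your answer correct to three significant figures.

1.09

Since Vmax cancels, v₂/v₁ = [S]₂(Km+[S]₁) / [S]₁(Km+[S]₂).
= 1.09×(0.140+0.603) / (0.603×(0.140+1.09)) = 0.8099/0.7417 = 1.09.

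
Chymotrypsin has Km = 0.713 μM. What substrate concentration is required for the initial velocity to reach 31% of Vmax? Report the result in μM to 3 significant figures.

v/Vmax = [S]/(Km+[S]) = 0.31, so [S] = Km·0.31/(1 − 0.31) = 0.713 × 0.4493.
[S] = 0.320 μM.

0.320 μM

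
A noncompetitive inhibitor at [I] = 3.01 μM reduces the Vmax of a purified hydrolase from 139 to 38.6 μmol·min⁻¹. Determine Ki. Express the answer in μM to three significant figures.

Noncompetitive: Vmax,app = Vmax/α with α = 1 + [I]/Ki.
α = Vmax/Vmax,app = 139/38.6 = 3.601.
Ki = [I]/(α − 1) = 3.01/2.601 = 1.16 μM.

1.16 μM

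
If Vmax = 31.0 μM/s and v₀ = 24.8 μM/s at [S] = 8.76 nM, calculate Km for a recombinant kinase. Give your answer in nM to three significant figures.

2.19 nM

v/Vmax = 24.8/31.0 = 0.8000 = [S]/(Km+[S]).
So Km + [S] = [S]/0.8000 = 10.95 nM, giving Km = 10.95 − 8.76 = 2.19 nM.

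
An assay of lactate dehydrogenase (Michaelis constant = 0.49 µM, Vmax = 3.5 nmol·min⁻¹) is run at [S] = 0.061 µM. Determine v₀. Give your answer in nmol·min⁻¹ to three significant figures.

v = Vmax·[S]/(Km + [S]) = 3.5 × 0.061 / (0.49 + 0.061)
  = 0.2135 / 0.5510 = 0.387 nmol·min⁻¹.

0.387 nmol·min⁻¹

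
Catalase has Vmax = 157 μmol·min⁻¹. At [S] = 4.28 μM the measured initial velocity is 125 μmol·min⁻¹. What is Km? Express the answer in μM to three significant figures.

From v = Vmax[S]/(Km+[S]), Km = [S](Vmax − v)/v.
Km = 4.28 × (157 − 125) / 125 = 137.0/125 = 1.10 μM.

1.10 μM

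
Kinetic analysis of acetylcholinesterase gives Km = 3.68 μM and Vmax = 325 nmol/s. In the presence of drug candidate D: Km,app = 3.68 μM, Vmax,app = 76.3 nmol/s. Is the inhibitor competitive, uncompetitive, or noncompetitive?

noncompetitive

Vmax decreases (325 → 76.3 nmol/s) while Km is unchanged — pure noncompetitive inhibition.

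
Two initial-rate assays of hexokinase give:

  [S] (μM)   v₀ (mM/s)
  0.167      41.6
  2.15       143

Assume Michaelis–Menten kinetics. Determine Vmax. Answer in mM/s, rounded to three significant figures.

From v = Vmax[S]/(Km+[S]), each point gives Vmax = v(Km+[S])/[S].
Equating: 41.6(Km+0.167)/0.167 = 143(Km+2.15)/2.15.
249.1·Km + 41.6 = 66.51·Km + 143, so (249.1 − 66.51)·Km = 143 − 41.6.
Km = 101.4/182.6 = 0.555 μM; then Vmax = 41.6(0.555+0.167)/0.167 = 180 mM/s.

180 mM/s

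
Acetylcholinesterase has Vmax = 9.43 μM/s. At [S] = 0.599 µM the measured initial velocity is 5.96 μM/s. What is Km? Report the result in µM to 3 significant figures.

v/Vmax = 5.96/9.43 = 0.6320 = [S]/(Km+[S]).
So Km + [S] = [S]/0.6320 = 0.9477 µM, giving Km = 0.9477 − 0.599 = 0.349 µM.

0.349 µM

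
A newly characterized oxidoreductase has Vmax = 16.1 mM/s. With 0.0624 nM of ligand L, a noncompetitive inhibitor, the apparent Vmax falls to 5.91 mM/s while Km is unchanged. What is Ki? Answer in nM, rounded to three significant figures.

0.0362 nM

Noncompetitive: Vmax,app = Vmax/α with α = 1 + [I]/Ki.
α = Vmax/Vmax,app = 16.1/5.91 = 2.724.
Since α = 1 + [I]/Ki, [I]/Ki = 2.724 − 1 = 1.724 and Ki = 0.0624/1.724 = 0.0362 nM.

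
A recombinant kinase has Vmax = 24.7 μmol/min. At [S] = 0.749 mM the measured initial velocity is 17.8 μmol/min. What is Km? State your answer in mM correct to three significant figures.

0.290 mM

v/Vmax = 17.8/24.7 = 0.7206 = [S]/(Km+[S]).
So Km + [S] = [S]/0.7206 = 1.039 mM, giving Km = 1.039 − 0.749 = 0.290 mM.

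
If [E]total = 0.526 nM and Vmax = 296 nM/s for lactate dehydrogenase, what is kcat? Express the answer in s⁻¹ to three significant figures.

kcat = Vmax/[E]total = 296 nM/s / 0.526 nM = 563 s⁻¹.

563 s⁻¹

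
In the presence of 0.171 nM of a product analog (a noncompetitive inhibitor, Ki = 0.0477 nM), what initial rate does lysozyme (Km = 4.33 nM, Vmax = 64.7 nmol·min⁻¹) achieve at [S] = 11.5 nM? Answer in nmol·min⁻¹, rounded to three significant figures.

10.3 nmol·min⁻¹

α = 1 + [I]/Ki = 1 + 0.171/0.0477 = 4.585.
For a noncompetitive inhibitor, Vmax is reduced to Vmax/α while Km is unchanged: Km,app = 4.33 nM, Vmax,app = 14.1 nmol·min⁻¹.
v = Vmax,app·[S]/(Km,app + [S]) = 14.1 × 11.5/(4.33 + 11.5) = 10.3 nmol·min⁻¹.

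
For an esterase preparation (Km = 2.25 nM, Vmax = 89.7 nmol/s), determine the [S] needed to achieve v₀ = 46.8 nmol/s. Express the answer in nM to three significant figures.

2.45 nM

Rearranging v = Vmax[S]/(Km+[S]) gives [S] = Km·v/(Vmax − v).
[S] = 2.25 × 46.8 / (89.7 − 46.8) = 105.3/42.90 = 2.45 nM.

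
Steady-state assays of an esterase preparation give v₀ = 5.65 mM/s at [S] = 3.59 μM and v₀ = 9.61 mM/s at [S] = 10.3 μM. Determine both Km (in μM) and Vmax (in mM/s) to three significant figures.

Km = 6.18 μM; Vmax = 15.4 mM/s

In reciprocal form, 1/v = (Km/Vmax)·(1/[S]) + 1/Vmax. The two points give (1/[S], 1/v) = (0.2786, 0.1770) and (0.09709, 0.1041).
Slope = (0.1770 − 0.1041)/(0.2786 − 0.09709) = 0.4019; intercept = 0.1770 − 0.4019×0.2786 = 0.06504.
Vmax = 1/intercept = 15.4 mM/s; Km = slope × Vmax = 0.4019 × 15.4 = 6.18 μM.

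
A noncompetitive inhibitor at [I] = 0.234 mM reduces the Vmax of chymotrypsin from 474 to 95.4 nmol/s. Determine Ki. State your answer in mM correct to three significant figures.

0.0590 mM

Noncompetitive: Vmax,app = Vmax/α with α = 1 + [I]/Ki.
α = Vmax/Vmax,app = 474/95.4 = 4.969.
Ki = [I]/(α − 1) = 0.234/3.969 = 0.0590 mM.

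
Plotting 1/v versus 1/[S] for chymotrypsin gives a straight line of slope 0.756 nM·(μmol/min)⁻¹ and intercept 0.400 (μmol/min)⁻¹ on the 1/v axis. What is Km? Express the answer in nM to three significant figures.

y-intercept = 1/Vmax ⇒ Vmax = 2.50 μmol/min; slope = Km/Vmax ⇒ Km = slope × Vmax.
Km = 0.756 × 2.50 = 1.89 nM.

1.89 nM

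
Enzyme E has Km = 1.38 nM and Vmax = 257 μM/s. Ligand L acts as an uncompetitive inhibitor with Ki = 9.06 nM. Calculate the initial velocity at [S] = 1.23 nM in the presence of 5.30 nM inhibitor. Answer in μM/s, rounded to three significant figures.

94.9 μM/s

With α = 1 + [I]/Ki = 1 + 5.30/9.06 = 1.585, the uncompetitive rate law is v = (Vmax/α)·[S] / (Km/α + [S]).
v = (257/1.585)×1.23 / (1.38/1.585 + 1.23) = 199.4/2.101 = 94.9 μM/s.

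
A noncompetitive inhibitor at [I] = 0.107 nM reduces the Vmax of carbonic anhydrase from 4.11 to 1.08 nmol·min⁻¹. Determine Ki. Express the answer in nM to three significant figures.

Noncompetitive: Vmax,app = Vmax/α with α = 1 + [I]/Ki.
α = Vmax/Vmax,app = 4.11/1.08 = 3.806.
Since α = 1 + [I]/Ki, [I]/Ki = 3.806 − 1 = 2.806 and Ki = 0.107/2.806 = 0.0381 nM.

0.0381 nM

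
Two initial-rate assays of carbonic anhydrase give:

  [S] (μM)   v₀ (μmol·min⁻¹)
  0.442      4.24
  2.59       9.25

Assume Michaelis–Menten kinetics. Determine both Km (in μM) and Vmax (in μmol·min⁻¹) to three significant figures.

Km = 0.832 μM; Vmax = 12.2 μmol·min⁻¹

In reciprocal form, 1/v = (Km/Vmax)·(1/[S]) + 1/Vmax. The two points give (1/[S], 1/v) = (2.262, 0.2358) and (0.3861, 0.1081).
Slope = (0.2358 − 0.1081)/(2.262 − 0.3861) = 0.06808; intercept = 0.2358 − 0.06808×2.262 = 0.08182.
Vmax = 1/intercept = 12.2 μmol·min⁻¹; Km = slope × Vmax = 0.06808 × 12.2 = 0.832 μM.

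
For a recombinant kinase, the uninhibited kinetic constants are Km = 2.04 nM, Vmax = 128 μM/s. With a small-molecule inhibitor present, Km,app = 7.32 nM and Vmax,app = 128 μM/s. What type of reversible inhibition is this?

Km increases (2.04 → 7.32 nM) while Vmax is unchanged — the hallmark of competitive inhibition.

competitive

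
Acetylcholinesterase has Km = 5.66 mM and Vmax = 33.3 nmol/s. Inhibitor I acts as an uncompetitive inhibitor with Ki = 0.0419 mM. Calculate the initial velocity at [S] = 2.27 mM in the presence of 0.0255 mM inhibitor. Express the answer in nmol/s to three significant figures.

α = 1 + [I]/Ki = 1 + 0.0255/0.0419 = 1.609.
For an uncompetitive inhibitor, both parameters are divided by α, giving Vmax/α and Km/α: Km,app = 3.52 mM, Vmax,app = 20.7 nmol/s.
v = Vmax,app·[S]/(Km,app + [S]) = 20.7 × 2.27/(3.52 + 2.27) = 8.12 nmol/s.

8.12 nmol/s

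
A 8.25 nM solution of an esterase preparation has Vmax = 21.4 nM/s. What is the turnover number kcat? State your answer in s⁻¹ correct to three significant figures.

2.59 s⁻¹

kcat = Vmax/[E]total = 21.4 nM/s / 8.25 nM = 2.59 s⁻¹.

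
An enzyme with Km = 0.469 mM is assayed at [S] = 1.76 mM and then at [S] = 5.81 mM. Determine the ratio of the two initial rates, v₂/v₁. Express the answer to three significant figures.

The fractional saturations are [S]/(Km+[S]) = 1.76/2.229 = 0.7896 and 5.81/6.279 = 0.9253.
v₂/v₁ is just their ratio: 0.9253/0.7896 = 1.17.

1.17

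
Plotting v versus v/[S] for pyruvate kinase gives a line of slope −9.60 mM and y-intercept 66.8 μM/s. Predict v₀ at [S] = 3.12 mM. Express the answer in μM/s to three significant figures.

16.4 μM/s

In the Eadie–Hofstee form v = Vmax − Km·(v/[S]), the slope is −Km and the intercept is Vmax, so Km = 9.60 mM and Vmax = 66.8 μM/s.
v = 66.8 × 3.12/(9.60 + 3.12) = 16.4 μM/s.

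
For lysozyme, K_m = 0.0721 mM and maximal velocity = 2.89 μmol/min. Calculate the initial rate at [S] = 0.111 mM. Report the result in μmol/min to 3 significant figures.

v = Vmax·[S]/(Km + [S]) = 2.89 × 0.111 / (0.0721 + 0.111)
  = 0.3208 / 0.1831 = 1.75 μmol/min.

1.75 μmol/min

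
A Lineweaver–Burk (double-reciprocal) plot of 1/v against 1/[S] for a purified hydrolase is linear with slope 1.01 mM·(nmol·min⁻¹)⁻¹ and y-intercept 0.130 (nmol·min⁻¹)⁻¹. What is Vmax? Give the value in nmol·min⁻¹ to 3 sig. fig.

The y-intercept of a Lineweaver–Burk plot equals 1/Vmax, so Vmax = 1/0.130 = 7.69 nmol·min⁻¹.

7.69 nmol·min⁻¹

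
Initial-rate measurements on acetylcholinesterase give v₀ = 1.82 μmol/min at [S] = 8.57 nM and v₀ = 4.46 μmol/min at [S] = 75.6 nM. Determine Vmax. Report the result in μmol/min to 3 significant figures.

From v = Vmax[S]/(Km+[S]), each point gives Vmax = v(Km+[S])/[S].
Equating: 1.82(Km+8.57)/8.57 = 4.46(Km+75.6)/75.6.
0.2124·Km + 1.82 = 0.05899·Km + 4.46, so (0.2124 − 0.05899)·Km = 4.46 − 1.82.
Km = 2.640/0.1534 = 17.2 nM; then Vmax = 1.82(17.2+8.57)/8.57 = 5.48 μmol/min.

5.48 μmol/min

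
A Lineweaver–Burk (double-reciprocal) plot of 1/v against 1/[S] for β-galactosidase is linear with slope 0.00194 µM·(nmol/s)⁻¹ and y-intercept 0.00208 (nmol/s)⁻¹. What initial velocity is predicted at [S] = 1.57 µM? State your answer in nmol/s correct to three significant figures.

The y-intercept is 1/Vmax, so Vmax = 1/0.00208 = 481 nmol/s.
The slope is Km/Vmax, so Km = 0.00194 × 481 = 0.933 µM.
Then v = 481 × 1.57/(0.933 + 1.57) = 302 nmol/s.

302 nmol/s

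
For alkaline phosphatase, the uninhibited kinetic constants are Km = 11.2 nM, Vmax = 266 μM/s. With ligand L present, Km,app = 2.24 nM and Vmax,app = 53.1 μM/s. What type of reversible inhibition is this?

uncompetitive

Both Km and Vmax decrease by the same factor (~5.01-fold) — characteristic of uncompetitive inhibition.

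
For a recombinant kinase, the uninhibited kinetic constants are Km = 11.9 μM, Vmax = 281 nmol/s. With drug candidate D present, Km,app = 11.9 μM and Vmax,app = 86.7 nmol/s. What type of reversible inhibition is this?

Vmax decreases (281 → 86.7 nmol/s) while Km is unchanged — pure noncompetitive inhibition.

noncompetitive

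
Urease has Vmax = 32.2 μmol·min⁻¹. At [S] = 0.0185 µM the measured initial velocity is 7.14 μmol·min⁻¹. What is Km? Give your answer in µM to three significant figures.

0.0649 µM

v/Vmax = 7.14/32.2 = 0.2217 = [S]/(Km+[S]).
So Km + [S] = [S]/0.2217 = 0.08343 µM, giving Km = 0.08343 − 0.0185 = 0.0649 µM.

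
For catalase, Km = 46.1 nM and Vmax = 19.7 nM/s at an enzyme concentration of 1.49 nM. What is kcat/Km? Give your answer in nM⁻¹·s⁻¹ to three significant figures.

kcat = Vmax/[E]total = 19.7/1.49 = 13.2 s⁻¹.
kcat/Km = 13.2/46.1 = 0.287 nM⁻¹·s⁻¹.

0.287 nM⁻¹·s⁻¹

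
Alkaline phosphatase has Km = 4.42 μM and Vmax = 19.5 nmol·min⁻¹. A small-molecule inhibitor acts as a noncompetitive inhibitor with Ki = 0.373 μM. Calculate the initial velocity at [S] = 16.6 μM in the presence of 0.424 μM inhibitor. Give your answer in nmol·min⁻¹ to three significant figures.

With α = 1 + [I]/Ki = 1 + 0.424/0.373 = 2.137, the noncompetitive rate law is v = (Vmax/α)·[S] / (Km + [S]).
v = (19.5/2.137)×16.6 / (4.42 + 16.6) = 151.5/21.02 = 7.21 nmol·min⁻¹.

7.21 nmol·min⁻¹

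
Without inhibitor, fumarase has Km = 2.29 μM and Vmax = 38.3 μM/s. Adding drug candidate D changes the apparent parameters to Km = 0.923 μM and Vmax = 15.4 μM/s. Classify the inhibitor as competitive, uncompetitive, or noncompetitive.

Both Km and Vmax decrease by the same factor (~2.48-fold) — characteristic of uncompetitive inhibition.

uncompetitive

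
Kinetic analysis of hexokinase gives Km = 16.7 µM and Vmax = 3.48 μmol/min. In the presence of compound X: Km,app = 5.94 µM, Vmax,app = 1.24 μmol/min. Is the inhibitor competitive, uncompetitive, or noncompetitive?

uncompetitive

Both Km and Vmax decrease by the same factor (~2.81-fold) — characteristic of uncompetitive inhibition.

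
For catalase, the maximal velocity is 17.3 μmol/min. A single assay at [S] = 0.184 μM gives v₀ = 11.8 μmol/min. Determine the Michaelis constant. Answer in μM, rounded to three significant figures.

From v = Vmax[S]/(Km+[S]), Km = [S](Vmax − v)/v.
Km = 0.184 × (17.3 − 11.8) / 11.8 = 1.012/11.8 = 0.0858 μM.

0.0858 μM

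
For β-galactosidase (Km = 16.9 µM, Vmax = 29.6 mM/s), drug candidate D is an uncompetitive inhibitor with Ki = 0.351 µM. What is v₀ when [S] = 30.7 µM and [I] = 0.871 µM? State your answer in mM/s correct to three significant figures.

7.34 mM/s

α = 1 + [I]/Ki = 1 + 0.871/0.351 = 3.481.
For an uncompetitive inhibitor, both parameters are divided by α, giving Vmax/α and Km/α: Km,app = 4.85 µM, Vmax,app = 8.50 mM/s.
v = Vmax,app·[S]/(Km,app + [S]) = 8.50 × 30.7/(4.85 + 30.7) = 7.34 mM/s.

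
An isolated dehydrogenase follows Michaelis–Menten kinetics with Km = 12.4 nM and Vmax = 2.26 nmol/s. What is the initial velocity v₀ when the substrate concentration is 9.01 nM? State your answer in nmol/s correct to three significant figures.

0.951 nmol/s

v = Vmax·[S]/(Km + [S]) = 2.26 × 9.01 / (12.4 + 9.01)
  = 20.36 / 21.41 = 0.951 nmol/s.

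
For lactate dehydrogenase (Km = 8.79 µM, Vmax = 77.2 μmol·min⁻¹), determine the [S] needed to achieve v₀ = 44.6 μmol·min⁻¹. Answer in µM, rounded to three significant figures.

12.0 µM

Rearranging v = Vmax[S]/(Km+[S]) gives [S] = Km·v/(Vmax − v).
[S] = 8.79 × 44.6 / (77.2 − 44.6) = 392.0/32.60 = 12.0 µM.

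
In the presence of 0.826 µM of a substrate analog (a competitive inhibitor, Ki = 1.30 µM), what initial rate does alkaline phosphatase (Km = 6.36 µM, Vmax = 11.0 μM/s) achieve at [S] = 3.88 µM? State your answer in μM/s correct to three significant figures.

α = 1 + [I]/Ki = 1 + 0.826/1.30 = 1.635.
For a competitive inhibitor, Vmax is unchanged and the apparent Km becomes α·Km: Km,app = 10.4 µM, Vmax,app = 11.0 μM/s.
v = Vmax,app·[S]/(Km,app + [S]) = 11.0 × 3.88/(10.4 + 3.88) = 2.99 μM/s.

2.99 μM/s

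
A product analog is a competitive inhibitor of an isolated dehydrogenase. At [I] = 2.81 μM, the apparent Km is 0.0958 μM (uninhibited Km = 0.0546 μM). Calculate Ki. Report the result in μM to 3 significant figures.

Competitive: Km,app = α·Km with α = 1 + [I]/Ki.
α = Km,app/Km = 0.0958/0.0546 = 1.755.
Ki = [I]/(α − 1) = 2.81/0.7546 = 3.72 μM.

3.72 μM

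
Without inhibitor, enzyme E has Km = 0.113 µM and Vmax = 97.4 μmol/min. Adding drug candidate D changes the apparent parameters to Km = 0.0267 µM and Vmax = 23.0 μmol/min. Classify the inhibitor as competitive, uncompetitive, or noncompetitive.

uncompetitive

Both Km and Vmax decrease by the same factor (~4.24-fold) — characteristic of uncompetitive inhibition.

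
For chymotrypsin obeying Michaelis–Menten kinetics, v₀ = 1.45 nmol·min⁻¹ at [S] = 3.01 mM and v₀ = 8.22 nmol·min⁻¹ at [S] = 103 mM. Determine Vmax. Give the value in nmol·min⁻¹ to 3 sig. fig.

9.56 nmol·min⁻¹

In reciprocal form, 1/v = (Km/Vmax)·(1/[S]) + 1/Vmax. The two points give (1/[S], 1/v) = (0.3322, 0.6897) and (0.009709, 0.1217).
Slope = (0.6897 − 0.1217)/(0.3322 − 0.009709) = 1.761; intercept = 0.6897 − 1.761×0.3322 = 0.1046.
Vmax = 1/intercept = 9.56 nmol·min⁻¹; Km = slope × Vmax = 1.761 × 9.56 = 16.8 mM.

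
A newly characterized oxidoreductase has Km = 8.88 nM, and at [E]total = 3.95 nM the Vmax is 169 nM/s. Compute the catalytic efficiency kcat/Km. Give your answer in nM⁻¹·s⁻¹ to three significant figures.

4.82 nM⁻¹·s⁻¹

kcat = Vmax/[E]total = 169/3.95 = 42.8 s⁻¹.
kcat/Km = 42.8/8.88 = 4.82 nM⁻¹·s⁻¹.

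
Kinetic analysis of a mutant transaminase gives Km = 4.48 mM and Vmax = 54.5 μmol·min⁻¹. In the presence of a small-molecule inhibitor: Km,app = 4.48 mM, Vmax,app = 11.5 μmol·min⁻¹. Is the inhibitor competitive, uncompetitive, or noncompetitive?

Vmax decreases (54.5 → 11.5 μmol·min⁻¹) while Km is unchanged — pure noncompetitive inhibition.

noncompetitive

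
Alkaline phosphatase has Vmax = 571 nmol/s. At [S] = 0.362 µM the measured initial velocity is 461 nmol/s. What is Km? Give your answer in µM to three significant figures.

v/Vmax = 461/571 = 0.8074 = [S]/(Km+[S]).
So Km + [S] = [S]/0.8074 = 0.4484 µM, giving Km = 0.4484 − 0.362 = 0.0864 µM.

0.0864 µM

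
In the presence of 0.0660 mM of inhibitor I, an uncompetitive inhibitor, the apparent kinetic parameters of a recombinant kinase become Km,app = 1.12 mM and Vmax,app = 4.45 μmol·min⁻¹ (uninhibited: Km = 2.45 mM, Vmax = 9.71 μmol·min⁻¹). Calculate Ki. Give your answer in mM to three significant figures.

Uncompetitive: Vmax,app = Vmax/α (and Km,app = Km/α) with α = 1 + [I]/Ki.
α = Vmax/Vmax,app = 9.71/4.45 = 2.182.
Ki = [I]/(α − 1) = 0.0660/1.182 = 0.0558 mM.

0.0558 mM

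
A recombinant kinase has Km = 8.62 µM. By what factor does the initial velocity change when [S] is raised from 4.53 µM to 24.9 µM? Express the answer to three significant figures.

The fractional saturations are [S]/(Km+[S]) = 4.53/13.15 = 0.3445 and 24.9/33.52 = 0.7428.
v₂/v₁ is just their ratio: 0.7428/0.3445 = 2.16.

2.16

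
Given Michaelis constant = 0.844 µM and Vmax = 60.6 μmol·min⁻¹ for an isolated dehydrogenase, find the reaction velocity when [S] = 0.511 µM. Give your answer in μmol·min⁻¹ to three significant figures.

22.9 μmol·min⁻¹

[S]/(Km+[S]) = 0.511/1.355 = 0.3771, the fractional saturation.
v = 0.3771 × Vmax = 0.3771 × 60.6 = 22.9 μmol·min⁻¹.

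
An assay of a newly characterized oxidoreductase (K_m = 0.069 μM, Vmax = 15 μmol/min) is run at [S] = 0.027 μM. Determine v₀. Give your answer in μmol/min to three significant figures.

4.22 μmol/min

[S]/(Km+[S]) = 0.027/0.09600 = 0.2812, the fractional saturation.
v = 0.2812 × Vmax = 0.2812 × 15 = 4.22 μmol/min.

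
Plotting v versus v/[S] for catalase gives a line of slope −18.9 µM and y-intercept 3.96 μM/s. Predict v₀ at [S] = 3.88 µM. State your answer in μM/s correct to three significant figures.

0.674 μM/s

In the Eadie–Hofstee form v = Vmax − Km·(v/[S]), the slope is −Km and the intercept is Vmax, so Km = 18.9 µM and Vmax = 3.96 μM/s.
v = 3.96 × 3.88/(18.9 + 3.88) = 0.674 μM/s.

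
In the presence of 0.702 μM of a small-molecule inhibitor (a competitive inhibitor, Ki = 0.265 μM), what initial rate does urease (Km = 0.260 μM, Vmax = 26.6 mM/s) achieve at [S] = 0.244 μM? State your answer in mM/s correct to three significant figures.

With α = 1 + [I]/Ki = 1 + 0.702/0.265 = 3.649, the competitive rate law is v = Vmax[S] / (αKm + [S]).
v = 26.6×0.244 / (3.649×0.260 + 0.244) = 6.490/1.193 = 5.44 mM/s.

5.44 mM/s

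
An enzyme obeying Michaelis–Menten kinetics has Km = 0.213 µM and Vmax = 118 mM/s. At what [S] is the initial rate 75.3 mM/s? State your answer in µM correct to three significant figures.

0.376 µM

The required fractional saturation is v/Vmax = 75.3/118 = 0.6381.
Then [S]/(Km+[S]) = 0.6381 ⇒ [S] = 0.213 × 0.6381/(1 − 0.6381) = 0.376 µM.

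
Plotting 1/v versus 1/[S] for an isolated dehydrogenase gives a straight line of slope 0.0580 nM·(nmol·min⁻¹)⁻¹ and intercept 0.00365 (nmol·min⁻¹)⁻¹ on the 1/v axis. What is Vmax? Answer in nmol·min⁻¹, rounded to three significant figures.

274 nmol·min⁻¹

The y-intercept of a Lineweaver–Burk plot equals 1/Vmax, so Vmax = 1/0.00365 = 274 nmol·min⁻¹.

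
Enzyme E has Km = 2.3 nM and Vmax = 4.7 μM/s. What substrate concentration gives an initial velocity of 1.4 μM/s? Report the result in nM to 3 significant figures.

Rearranging v = Vmax[S]/(Km+[S]) gives [S] = Km·v/(Vmax − v).
[S] = 2.3 × 1.4 / (4.7 − 1.4) = 3.220/3.300 = 0.976 nM.

0.976 nM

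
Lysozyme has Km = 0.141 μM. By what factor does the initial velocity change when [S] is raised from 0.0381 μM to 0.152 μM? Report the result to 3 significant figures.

Since Vmax cancels, v₂/v₁ = [S]₂(Km+[S]₁) / [S]₁(Km+[S]₂).
= 0.152×(0.141+0.0381) / (0.0381×(0.141+0.152)) = 0.02722/0.01116 = 2.44.

2.44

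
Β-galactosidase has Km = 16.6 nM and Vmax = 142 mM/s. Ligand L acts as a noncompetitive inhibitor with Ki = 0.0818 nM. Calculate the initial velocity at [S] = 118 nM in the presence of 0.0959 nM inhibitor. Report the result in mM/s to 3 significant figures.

With α = 1 + [I]/Ki = 1 + 0.0959/0.0818 = 2.172, the noncompetitive rate law is v = (Vmax/α)·[S] / (Km + [S]).
v = (142/2.172)×118 / (16.6 + 118) = 7713/134.6 = 57.3 mM/s.

57.3 mM/s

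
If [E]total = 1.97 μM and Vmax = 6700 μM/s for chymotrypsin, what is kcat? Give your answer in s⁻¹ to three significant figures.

kcat = Vmax/[E]total = 6700 μM/s / 1.97 μM = 3400 s⁻¹.

3400 s⁻¹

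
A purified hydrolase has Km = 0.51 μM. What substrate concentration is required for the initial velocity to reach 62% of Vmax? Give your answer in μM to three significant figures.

0.832 μM

v/Vmax = [S]/(Km+[S]) = 0.62, so [S] = Km·0.62/(1 − 0.62) = 0.51 × 1.632.
[S] = 0.832 μM.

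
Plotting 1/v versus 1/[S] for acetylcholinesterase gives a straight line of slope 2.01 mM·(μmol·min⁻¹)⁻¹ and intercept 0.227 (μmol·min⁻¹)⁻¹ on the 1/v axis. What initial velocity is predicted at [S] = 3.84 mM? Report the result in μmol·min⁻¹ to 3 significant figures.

1.33 μmol·min⁻¹

The y-intercept is 1/Vmax, so Vmax = 1/0.227 = 4.41 μmol·min⁻¹.
The slope is Km/Vmax, so Km = 2.01 × 4.41 = 8.85 mM.
Then v = 4.41 × 3.84/(8.85 + 3.84) = 1.33 μmol·min⁻¹.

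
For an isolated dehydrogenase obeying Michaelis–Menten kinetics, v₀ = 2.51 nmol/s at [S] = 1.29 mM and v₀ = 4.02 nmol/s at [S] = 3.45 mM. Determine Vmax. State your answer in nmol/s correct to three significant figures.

In reciprocal form, 1/v = (Km/Vmax)·(1/[S]) + 1/Vmax. The two points give (1/[S], 1/v) = (0.7752, 0.3984) and (0.2899, 0.2488).
Slope = (0.3984 − 0.2488)/(0.7752 − 0.2899) = 0.3083; intercept = 0.3984 − 0.3083×0.7752 = 0.1594.
Vmax = 1/intercept = 6.27 nmol/s; Km = slope × Vmax = 0.3083 × 6.27 = 1.93 mM.

6.27 nmol/s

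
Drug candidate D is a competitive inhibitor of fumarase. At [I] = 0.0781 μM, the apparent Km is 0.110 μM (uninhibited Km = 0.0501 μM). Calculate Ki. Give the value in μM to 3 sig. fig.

Competitive: Km,app = α·Km with α = 1 + [I]/Ki.
α = Km,app/Km = 0.110/0.0501 = 2.196.
Since α = 1 + [I]/Ki, [I]/Ki = 2.196 − 1 = 1.196 and Ki = 0.0781/1.196 = 0.0653 μM.

0.0653 μM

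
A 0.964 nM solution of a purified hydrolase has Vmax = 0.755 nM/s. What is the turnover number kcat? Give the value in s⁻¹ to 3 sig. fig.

kcat = Vmax/[E]total = 0.755 nM/s / 0.964 nM = 0.783 s⁻¹.

0.783 s⁻¹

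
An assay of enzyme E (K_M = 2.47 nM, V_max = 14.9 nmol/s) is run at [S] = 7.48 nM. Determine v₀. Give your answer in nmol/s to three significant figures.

[S]/(Km+[S]) = 7.48/9.950 = 0.7518, the fractional saturation.
v = 0.7518 × Vmax = 0.7518 × 14.9 = 11.2 nmol/s.

11.2 nmol/s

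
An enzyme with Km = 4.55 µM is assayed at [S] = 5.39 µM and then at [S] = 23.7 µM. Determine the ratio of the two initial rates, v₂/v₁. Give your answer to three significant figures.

1.55

The fractional saturations are [S]/(Km+[S]) = 5.39/9.940 = 0.5423 and 23.7/28.25 = 0.8389.
v₂/v₁ is just their ratio: 0.8389/0.5423 = 1.55.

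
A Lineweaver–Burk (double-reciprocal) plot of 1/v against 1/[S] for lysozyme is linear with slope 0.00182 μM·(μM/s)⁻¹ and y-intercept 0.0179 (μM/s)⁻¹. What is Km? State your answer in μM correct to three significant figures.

0.102 μM

y-intercept = 1/Vmax ⇒ Vmax = 55.9 μM/s; slope = Km/Vmax ⇒ Km = slope × Vmax.
Km = 0.00182 × 55.9 = 0.102 μM.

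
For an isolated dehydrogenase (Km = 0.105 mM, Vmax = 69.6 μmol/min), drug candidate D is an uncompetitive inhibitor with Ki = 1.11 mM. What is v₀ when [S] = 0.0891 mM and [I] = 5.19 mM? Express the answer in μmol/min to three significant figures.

10.2 μmol/min

α = 1 + [I]/Ki = 1 + 5.19/1.11 = 5.676.
For an uncompetitive inhibitor, both parameters are divided by α, giving Vmax/α and Km/α: Km,app = 0.0185 mM, Vmax,app = 12.3 μmol/min.
v = Vmax,app·[S]/(Km,app + [S]) = 12.3 × 0.0891/(0.0185 + 0.0891) = 10.2 μmol/min.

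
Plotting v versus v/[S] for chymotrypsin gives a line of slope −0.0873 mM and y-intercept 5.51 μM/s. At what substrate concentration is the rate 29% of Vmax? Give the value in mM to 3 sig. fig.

0.0357 mM

The Eadie–Hofstee slope gives Km = 0.0873 mM (slope = −Km).
v/Vmax = [S]/(Km+[S]) = 0.29 ⇒ [S] = Km·0.29/(1−0.29) = 0.0873 × 0.4085 = 0.0357 mM.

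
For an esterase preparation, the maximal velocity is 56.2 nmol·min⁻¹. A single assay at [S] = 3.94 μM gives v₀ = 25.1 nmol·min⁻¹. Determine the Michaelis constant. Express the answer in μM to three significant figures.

4.88 μM

v/Vmax = 25.1/56.2 = 0.4466 = [S]/(Km+[S]).
So Km + [S] = [S]/0.4466 = 8.822 μM, giving Km = 8.822 − 3.94 = 4.88 μM.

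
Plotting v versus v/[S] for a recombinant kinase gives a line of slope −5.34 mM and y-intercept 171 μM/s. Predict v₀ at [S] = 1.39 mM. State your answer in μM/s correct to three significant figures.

35.3 μM/s

In the Eadie–Hofstee form v = Vmax − Km·(v/[S]), the slope is −Km and the intercept is Vmax, so Km = 5.34 mM and Vmax = 171 μM/s.
v = 171 × 1.39/(5.34 + 1.39) = 35.3 μM/s.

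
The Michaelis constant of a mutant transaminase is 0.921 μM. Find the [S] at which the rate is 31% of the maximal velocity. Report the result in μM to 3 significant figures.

0.414 μM

v/Vmax = [S]/(Km+[S]) = 0.31, so [S] = Km·0.31/(1 − 0.31) = 0.921 × 0.4493.
[S] = 0.414 μM.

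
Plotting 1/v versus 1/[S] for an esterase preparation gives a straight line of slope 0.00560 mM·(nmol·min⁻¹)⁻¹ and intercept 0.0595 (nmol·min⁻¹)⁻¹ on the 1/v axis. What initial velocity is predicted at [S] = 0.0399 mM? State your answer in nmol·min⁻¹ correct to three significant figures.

The y-intercept is 1/Vmax, so Vmax = 1/0.0595 = 16.8 nmol·min⁻¹.
The slope is Km/Vmax, so Km = 0.00560 × 16.8 = 0.0941 mM.
Then v = 16.8 × 0.0399/(0.0941 + 0.0399) = 5.00 nmol·min⁻¹.

5.00 nmol·min⁻¹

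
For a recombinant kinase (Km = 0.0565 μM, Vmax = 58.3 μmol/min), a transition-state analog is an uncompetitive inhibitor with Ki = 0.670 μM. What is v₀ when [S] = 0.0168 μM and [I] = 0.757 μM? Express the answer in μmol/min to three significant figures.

10.6 μmol/min

With α = 1 + [I]/Ki = 1 + 0.757/0.670 = 2.130, the uncompetitive rate law is v = (Vmax/α)·[S] / (Km/α + [S]).
v = (58.3/2.130)×0.0168 / (0.0565/2.130 + 0.0168) = 0.4599/0.04333 = 10.6 μmol/min.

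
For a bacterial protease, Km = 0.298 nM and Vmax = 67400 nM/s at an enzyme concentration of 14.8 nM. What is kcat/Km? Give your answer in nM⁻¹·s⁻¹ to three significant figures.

15300 nM⁻¹·s⁻¹

kcat = Vmax/[E]total = 67400/14.8 = 4550 s⁻¹.
kcat/Km = 4550/0.298 = 15300 nM⁻¹·s⁻¹.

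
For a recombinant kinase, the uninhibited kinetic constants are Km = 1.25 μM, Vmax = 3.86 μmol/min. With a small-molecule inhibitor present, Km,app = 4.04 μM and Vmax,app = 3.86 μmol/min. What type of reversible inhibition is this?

Km increases (1.25 → 4.04 μM) while Vmax is unchanged — the hallmark of competitive inhibition.

competitive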